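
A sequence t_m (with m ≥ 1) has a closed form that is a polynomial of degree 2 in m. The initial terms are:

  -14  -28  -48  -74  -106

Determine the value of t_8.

-238

1st diffs: -14, -20, -26, -32.
2nd diffs: -6, -6, -6 (constant).
Newton forward-difference form: t_m = -14 + (-14)·C(m-1,1) + (-6)·C(m-1,2).
At m = 8: m-1 = 7, so t_8 = -14 - 98 - 126 = -238.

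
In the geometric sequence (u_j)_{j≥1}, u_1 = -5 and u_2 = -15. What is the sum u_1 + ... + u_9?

-49205

Common ratio r = 3.
u_j = (-5)·3^(j-1).
S = (-5)·(3^9 - 1)/(3 - 1) = (-5)·(19683 - 1)/(2) = -49205.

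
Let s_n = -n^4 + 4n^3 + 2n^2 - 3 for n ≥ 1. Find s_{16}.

s_{16} = -1·16^4 + 4·16^3 + 2·16^2 - 3 = -48643.

-48643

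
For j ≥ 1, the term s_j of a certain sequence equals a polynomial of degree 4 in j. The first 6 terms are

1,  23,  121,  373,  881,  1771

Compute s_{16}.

76561

1st diffs: 22, 98, 252, 508, 890.
2nd diffs: 76, 154, 256, 382.
3rd diffs: 78, 102, 126.
4th diffs: 24, 24 (constant).
Newton forward-difference form: s_j = 1 + 22·C(j-1,1) + 76·C(j-1,2) + 78·C(j-1,3) + 24·C(j-1,4).
At j = 16: j-1 = 15, so s_{16} = 1 + 330 + 7980 + 35490 + 32760 = 76561.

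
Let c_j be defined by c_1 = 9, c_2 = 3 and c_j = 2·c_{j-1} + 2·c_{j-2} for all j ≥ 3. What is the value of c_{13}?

478656

c_3 = 24, c_4 = 54, c_5 = 156, …, c_{10} = 23472, c_{11} = 64128, c_{12} = 175200, c_{13} = 478656.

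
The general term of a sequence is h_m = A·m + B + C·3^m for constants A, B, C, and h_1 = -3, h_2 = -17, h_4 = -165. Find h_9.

Plug in m = 1, 2, 4: A + B + 3C = -3; 2A + B + 9C = -17; 4A + B + 81C = -165.
Subtracting the first from the second: A + 6C = -14.
Subtracting the second from the third: 2A + 72C = -148.
Solving: C = -2, A = -2, then B = 5.
So h_m = -2·m + 5 + (-2)·3^m; at m=9 this is -39379.

-39379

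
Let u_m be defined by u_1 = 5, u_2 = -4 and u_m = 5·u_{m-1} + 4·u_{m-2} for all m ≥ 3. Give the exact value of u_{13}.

-90712400

Iterate the recurrence:
u_3 = 0;  u_4 = -16;  u_5 = -80;  …;  u_{10} = -489424;  u_{11} = -2790480;  u_{12} = -15910096;  u_{13} = -90712400.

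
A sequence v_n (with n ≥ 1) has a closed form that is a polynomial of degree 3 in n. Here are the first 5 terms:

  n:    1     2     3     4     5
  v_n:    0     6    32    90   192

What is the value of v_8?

1st diffs: 6, 26, 58, 102.
2nd diffs: 20, 32, 44.
3rd diffs: 12, 12 (constant).
Newton forward-difference form: v_n = 6·C(n-1,1) + 20·C(n-1,2) + 12·C(n-1,3).
At n = 8: n-1 = 7, so v_8 = 42 + 420 + 420 = 882.

882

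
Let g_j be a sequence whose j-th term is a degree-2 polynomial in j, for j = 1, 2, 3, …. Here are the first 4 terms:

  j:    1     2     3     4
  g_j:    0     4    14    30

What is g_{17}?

1st diffs: 4, 10, 16.
2nd diffs: 6, 6 (constant).
So g_j = 3j^2 - 5j + 2.
Evaluating at j = 17 gives g_{17} = 784.

784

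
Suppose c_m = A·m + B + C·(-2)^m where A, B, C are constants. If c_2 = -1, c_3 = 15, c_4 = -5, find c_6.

Plug in m = 2, 3, 4: 2A + B + 4C = -1; 3A + B - 8C = 15; 4A + B + 16C = -5.
Subtracting the first from the second: A - 12C = 16.
Subtracting the second from the third: A + 24C = -20.
Solving: C = -1, A = 4, then B = -5.
Hence c_6 = 4·6 + (-5) + (-1)·64 = -45.

-45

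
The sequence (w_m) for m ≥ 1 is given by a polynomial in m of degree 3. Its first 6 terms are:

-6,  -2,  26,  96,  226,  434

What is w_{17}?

13018

1st diffs: 4, 28, 70, 130, 208.
2nd diffs: 24, 42, 60, 78.
3rd diffs: 18, 18, 18 (constant).
Newton forward-difference form: w_m = -6 + 4·C(m-1,1) + 24·C(m-1,2) + 18·C(m-1,3).
At m = 17: m-1 = 16, so w_{17} = -6 + 64 + 2880 + 10080 = 13018.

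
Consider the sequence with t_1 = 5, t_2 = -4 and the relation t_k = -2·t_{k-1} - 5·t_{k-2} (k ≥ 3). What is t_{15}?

-390277

t_3 = -17; t_4 = 54; t_5 = -23; …; t_{12} = -33666; t_{13} = 53617; t_{14} = 61096; t_{15} = -390277.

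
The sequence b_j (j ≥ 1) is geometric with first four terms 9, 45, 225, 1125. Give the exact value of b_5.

5625

Common ratio r = 5.
b_j = 9·5^(j-1).
b_5 = 9·5^4 = 5625.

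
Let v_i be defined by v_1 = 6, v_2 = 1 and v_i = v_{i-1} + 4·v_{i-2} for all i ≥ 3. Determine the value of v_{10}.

Applying the relation repeatedly:
v_3 = 25, v_4 = 29, v_5 = 129, v_6 = 245, v_7 = 761, v_8 = 1741, v_9 = 4785, v_{10} = 11749.

11749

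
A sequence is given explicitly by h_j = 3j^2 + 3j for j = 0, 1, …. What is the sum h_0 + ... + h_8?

Over j = 0..8: Σj = 36, Σj² = 204.
Total = (3)·204 + (3)·36 = 720.

720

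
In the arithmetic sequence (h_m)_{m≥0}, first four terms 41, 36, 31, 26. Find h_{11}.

-14

Common difference d = -5.
h_m = 41 + (m - 0)·(-5).
h_{11} = 41 + 11·(-5) = -14.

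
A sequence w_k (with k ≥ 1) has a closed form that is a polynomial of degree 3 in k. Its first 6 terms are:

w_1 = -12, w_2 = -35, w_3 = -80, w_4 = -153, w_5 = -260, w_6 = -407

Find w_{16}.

-5397

1st diffs: -23, -45, -73, -107, -147.
2nd diffs: -22, -28, -34, -40.
3rd diffs: -6, -6, -6 (constant).
Newton forward-difference form: w_k = -12 + (-23)·C(k-1,1) + (-22)·C(k-1,2) + (-6)·C(k-1,3).
At k = 16: k-1 = 15, so w_{16} = -12 - 345 - 2310 - 2730 = -5397.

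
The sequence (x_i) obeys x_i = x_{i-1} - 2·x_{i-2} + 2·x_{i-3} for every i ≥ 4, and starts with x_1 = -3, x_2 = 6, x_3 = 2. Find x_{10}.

116

Step forward from the initial values:
x_4 = -16;  x_5 = -8;  x_6 = 28;  x_7 = 12;  x_8 = -60;  x_9 = -28;  x_{10} = 116.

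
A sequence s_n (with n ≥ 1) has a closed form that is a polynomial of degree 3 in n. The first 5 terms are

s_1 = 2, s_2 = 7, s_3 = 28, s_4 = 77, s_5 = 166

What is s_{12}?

2917

1st diffs: 5, 21, 49, 89.
2nd diffs: 16, 28, 40.
3rd diffs: 12, 12 (constant).
Newton forward-difference form: s_n = 2 + 5·C(n-1,1) + 16·C(n-1,2) + 12·C(n-1,3).
At n = 12: n-1 = 11, so s_{12} = 2 + 55 + 880 + 1980 = 2917.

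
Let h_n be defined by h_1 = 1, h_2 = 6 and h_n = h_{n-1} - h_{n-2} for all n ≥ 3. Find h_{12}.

-5

Applying the relation repeatedly:
h_3 = 5  h_4 = -1  h_5 = -6  h_6 = -5  h_7 = 1  h_8 = 6  h_9 = 5  h_{10} = -1  h_{11} = -6  h_{12} = -5.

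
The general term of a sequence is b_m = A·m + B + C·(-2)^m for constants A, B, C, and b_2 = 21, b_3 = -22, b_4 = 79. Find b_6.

281

The three given values yield: 2A + B + 4C = 21; 3A + B - 8C = -22; 4A + B + 16C = 79.
Subtracting the first from the second: A - 12C = -43.
Subtracting the second from the third: A + 24C = 101.
Solving: C = 4, A = 5, then B = -5.
Therefore b_6 = 30 + (-5) + 4·64 = 281.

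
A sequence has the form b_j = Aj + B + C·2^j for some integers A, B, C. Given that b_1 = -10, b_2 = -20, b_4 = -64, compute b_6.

Plug in j = 1, 2, 4: A + B + 2C = -10; 2A + B + 4C = -20; 4A + B + 16C = -64.
Subtracting the first from the second: A + 2C = -10.
Subtracting the second from the third: 2A + 12C = -44.
Solving: C = -3, A = -4, then B = 0.
Therefore b_6 = -24 + 0 + (-3)·64 = -216.

-216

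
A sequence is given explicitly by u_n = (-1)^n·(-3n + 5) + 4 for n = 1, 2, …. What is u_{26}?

(-1)^26 = 1; -3n + 5 at n=26 is -73; so u_{26} = -69.

-69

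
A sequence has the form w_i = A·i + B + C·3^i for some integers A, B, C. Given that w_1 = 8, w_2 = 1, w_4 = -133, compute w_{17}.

-258280232

At i = 1, 2, 4: A + B + 3C = 8; 2A + B + 9C = 1; 4A + B + 81C = -133.
Subtracting the first from the second: A + 6C = -7.
Subtracting the second from the third: 2A + 72C = -134.
Solving: C = -2, A = 5, then B = 9.
So w_i = 5·i + 9 + (-2)·3^i; at i=17 this is -258280232.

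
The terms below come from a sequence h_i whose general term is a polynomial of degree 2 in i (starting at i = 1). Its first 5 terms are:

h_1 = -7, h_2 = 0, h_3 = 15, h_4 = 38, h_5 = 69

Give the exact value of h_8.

1st diffs: 7, 15, 23, 31.
2nd diffs: 8, 8, 8 (constant).
Newton forward-difference form: h_i = -7 + 7·C(i-1,1) + 8·C(i-1,2).
At i = 8: i-1 = 7, so h_8 = -7 + 49 + 168 = 210.

210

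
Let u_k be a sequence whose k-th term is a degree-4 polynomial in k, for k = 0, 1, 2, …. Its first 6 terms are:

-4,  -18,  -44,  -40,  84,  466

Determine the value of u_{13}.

45210

1st diffs: -14, -26, 4, 124, 382.
2nd diffs: -12, 30, 120, 258.
3rd diffs: 42, 90, 138.
4th diffs: 48, 48 (constant).
So u_k = 2k^4 - 5k^3 - 5k^2 - 6k - 4.
Evaluating at k = 13 gives u_{13} = 45210.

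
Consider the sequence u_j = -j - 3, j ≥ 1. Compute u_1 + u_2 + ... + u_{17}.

Over j = 1..17: Σj = 153.
Total = (-1)·153 + (-3)·17 = -204.

-204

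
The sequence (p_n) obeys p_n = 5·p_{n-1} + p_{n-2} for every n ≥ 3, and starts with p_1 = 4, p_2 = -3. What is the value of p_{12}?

Compute successive terms:
p_3 = -11, p_4 = -58, p_5 = -301, p_6 = -1563, p_7 = -8116, p_8 = -42143, p_9 = -218831, p_{10} = -1136298, p_{11} = -5900321, p_{12} = -30637903.

-30637903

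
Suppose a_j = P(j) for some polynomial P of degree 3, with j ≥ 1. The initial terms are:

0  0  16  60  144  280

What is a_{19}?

12240

1st diffs: 0, 16, 44, 84, 136.
2nd diffs: 16, 28, 40, 52.
3rd diffs: 12, 12, 12 (constant).
Newton forward-difference form: a_j = 16·C(j-1,2) + 12·C(j-1,3).
At j = 19: j-1 = 18, so a_{19} = 2448 + 9792 = 12240.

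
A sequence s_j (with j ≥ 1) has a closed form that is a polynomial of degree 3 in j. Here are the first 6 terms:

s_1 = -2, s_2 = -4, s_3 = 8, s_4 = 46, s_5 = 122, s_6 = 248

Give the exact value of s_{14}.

4496

1st diffs: -2, 12, 38, 76, 126.
2nd diffs: 14, 26, 38, 50.
3rd diffs: 12, 12, 12 (constant).
So s_j = 2j^3 - 5j^2 - j + 2.
Evaluating at j = 14 gives s_{14} = 4496.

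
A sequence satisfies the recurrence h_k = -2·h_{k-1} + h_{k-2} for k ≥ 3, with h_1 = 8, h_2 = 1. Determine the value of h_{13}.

32068

h_3 = 6; h_4 = -11; h_5 = 28; …; h_{10} = -2279; h_{11} = 5502; h_{12} = -13283; h_{13} = 32068.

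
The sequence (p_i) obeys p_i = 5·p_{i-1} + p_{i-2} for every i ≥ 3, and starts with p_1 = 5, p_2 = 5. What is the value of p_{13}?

Iterate the recurrence:
p_3 = 30  p_4 = 155  p_5 = 805  …  p_{10} = 3038855  p_{11} = 15779505  p_{12} = 81936380  p_{13} = 425461405.

425461405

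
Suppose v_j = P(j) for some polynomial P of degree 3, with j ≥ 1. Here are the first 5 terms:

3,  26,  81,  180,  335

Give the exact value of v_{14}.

6230

1st diffs: 23, 55, 99, 155.
2nd diffs: 32, 44, 56.
3rd diffs: 12, 12 (constant).
Newton forward-difference form: v_j = 3 + 23·C(j-1,1) + 32·C(j-1,2) + 12·C(j-1,3).
At j = 14: j-1 = 13, so v_{14} = 3 + 299 + 2496 + 3432 = 6230.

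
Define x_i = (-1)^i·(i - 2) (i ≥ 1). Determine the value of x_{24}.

22

(-1)^24 = 1; i - 2 at i=24 is 22; so x_{24} = 22.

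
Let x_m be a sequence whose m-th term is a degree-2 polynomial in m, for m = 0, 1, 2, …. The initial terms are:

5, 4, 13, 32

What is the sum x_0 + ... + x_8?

849

1st diffs: -1, 9, 19.
2nd diffs: 10, 10 (constant).
So x_m = 5m^2 - 6m + 5.
Continuing: …, 61, 100, 149, 208, …, x_8 = 277.
Summing m = 0..8 (9 terms) gives 849.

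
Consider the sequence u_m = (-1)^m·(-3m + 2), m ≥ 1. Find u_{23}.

67

(-1)^23 = -1; -3m + 2 at m=23 is -67; so u_{23} = 67.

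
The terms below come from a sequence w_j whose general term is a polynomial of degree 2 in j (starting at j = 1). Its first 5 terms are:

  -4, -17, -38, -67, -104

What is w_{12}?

1st diffs: -13, -21, -29, -37.
2nd diffs: -8, -8, -8 (constant).
So w_j = -4j^2 - j + 1.
Evaluating at j = 12 gives w_{12} = -587.

-587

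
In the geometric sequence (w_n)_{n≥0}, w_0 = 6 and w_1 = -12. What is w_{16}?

Common ratio r = -2.
w_n = 6·(-2)^(n-0).
w_{16} = 6·(-2)^16 = 393216.

393216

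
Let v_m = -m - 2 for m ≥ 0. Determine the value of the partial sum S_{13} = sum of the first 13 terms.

-104

Over m = 0..12: Σm = 78.
Total = (-1)·78 + (-2)·13 = -104.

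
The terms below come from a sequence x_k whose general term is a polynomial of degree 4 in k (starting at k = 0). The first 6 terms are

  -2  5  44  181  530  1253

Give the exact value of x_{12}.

1st diffs: 7, 39, 137, 349, 723.
2nd diffs: 32, 98, 212, 374.
3rd diffs: 66, 114, 162.
4th diffs: 48, 48 (constant).
Newton forward-difference form: x_k = -2 + 7·C(k,1) + 32·C(k,2) + 66·C(k,3) + 48·C(k,4).
At k = 12: k = 12, so x_{12} = -2 + 84 + 2112 + 14520 + 23760 = 40474.

40474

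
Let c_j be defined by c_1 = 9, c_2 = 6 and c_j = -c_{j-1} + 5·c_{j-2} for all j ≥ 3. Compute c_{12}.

-172869

c_3 = 39; c_4 = -9; c_5 = 204; c_6 = -249; c_7 = 1269; c_8 = -2514; c_9 = 8859; c_{10} = -21429; c_{11} = 65724; c_{12} = -172869.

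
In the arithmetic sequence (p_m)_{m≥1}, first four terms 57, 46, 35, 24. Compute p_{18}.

-130

Common difference d = -11.
p_m = 57 + (m - 1)·(-11).
p_{18} = 57 + 17·(-11) = -130.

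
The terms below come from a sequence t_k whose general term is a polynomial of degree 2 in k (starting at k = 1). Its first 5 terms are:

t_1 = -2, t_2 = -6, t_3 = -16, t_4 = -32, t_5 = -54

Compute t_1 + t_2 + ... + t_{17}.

1st diffs: -4, -10, -16, -22.
2nd diffs: -6, -6, -6 (constant).
Newton forward-difference form: t_k = -2 + (-4)·C(k-1,1) + (-6)·C(k-1,2).
Continuing: …, -82, -116, -156, -202, …, t_{17} = -786.
Summing k = 1..17 (17 terms) gives -4658.

-4658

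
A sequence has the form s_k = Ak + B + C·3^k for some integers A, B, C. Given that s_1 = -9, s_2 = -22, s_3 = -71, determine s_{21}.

Write the equations: A + B + 3C = -9; 2A + B + 9C = -22; 3A + B + 27C = -71.
Subtracting the first from the second: A + 6C = -13.
Subtracting the second from the third: A + 18C = -49.
Solving: C = -3, A = 5, then B = -5.
Therefore s_{21} = 105 + (-5) + (-3)·10460353203 = -31381059509.

-31381059509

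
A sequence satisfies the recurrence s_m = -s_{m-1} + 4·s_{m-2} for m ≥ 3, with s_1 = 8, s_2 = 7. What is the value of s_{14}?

-270133

s_3 = 25; s_4 = 3; s_5 = 97; …; s_{11} = 16777; s_{12} = -40605; s_{13} = 107713; s_{14} = -270133.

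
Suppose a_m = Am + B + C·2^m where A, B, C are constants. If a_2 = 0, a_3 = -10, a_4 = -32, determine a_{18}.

The three given values yield: 2A + B + 4C = 0; 3A + B + 8C = -10; 4A + B + 16C = -32.
Subtracting the first from the second: A + 4C = -10.
Subtracting the second from the third: A + 8C = -22.
Solving: C = -3, A = 2, then B = 8.
Therefore a_{18} = 36 + 8 + (-3)·262144 = -786388.

-786388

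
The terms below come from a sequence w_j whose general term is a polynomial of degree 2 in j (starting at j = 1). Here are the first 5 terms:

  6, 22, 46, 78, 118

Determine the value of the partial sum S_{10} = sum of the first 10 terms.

1740

1st diffs: 16, 24, 32, 40.
2nd diffs: 8, 8, 8 (constant).
Newton forward-difference form: w_j = 6 + 16·C(j-1,1) + 8·C(j-1,2).
Continuing: …, 166, 222, 286, 358, …, w_{10} = 438.
Summing j = 1..10 (10 terms) gives 1740.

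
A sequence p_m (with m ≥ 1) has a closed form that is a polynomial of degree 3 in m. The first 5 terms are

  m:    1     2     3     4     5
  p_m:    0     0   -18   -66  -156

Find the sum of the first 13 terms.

1st diffs: 0, -18, -48, -90.
2nd diffs: -18, -30, -42.
3rd diffs: -12, -12 (constant).
Newton forward-difference form: p_m = (-18)·C(m-1,2) + (-12)·C(m-1,3).
Continuing: …, -300, -510, -798, -1176, …, p_{13} = -3828.
Summing m = 1..13 (13 terms) gives -13728.

-13728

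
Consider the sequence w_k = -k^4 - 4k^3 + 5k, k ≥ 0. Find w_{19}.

-157662

w_{19} = -1·19^4 - 4·19^3 + 5·19 = -157662.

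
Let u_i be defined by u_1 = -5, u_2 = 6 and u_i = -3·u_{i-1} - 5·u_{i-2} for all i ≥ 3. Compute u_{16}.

u_3 = 7;  u_4 = -51;  u_5 = 118;  …;  u_{13} = 56443;  u_{14} = 7926;  u_{15} = -305993;  u_{16} = 878349.

878349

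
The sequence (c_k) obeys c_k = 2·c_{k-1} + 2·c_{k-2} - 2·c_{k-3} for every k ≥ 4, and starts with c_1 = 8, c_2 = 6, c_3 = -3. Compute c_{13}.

-54592

Iterate the recurrence:
c_4 = -10  c_5 = -38  c_6 = -90  c_7 = -236  c_8 = -576  c_9 = -1444  c_{10} = -3568  c_{11} = -8872  c_{12} = -21992  c_{13} = -54592.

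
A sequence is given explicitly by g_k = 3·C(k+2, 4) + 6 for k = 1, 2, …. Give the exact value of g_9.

996

C(11, 4) = 330, so g_9 = 996.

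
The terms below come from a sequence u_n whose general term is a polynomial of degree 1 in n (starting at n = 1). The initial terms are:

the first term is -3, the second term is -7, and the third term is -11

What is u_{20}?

1st diffs: -4, -4 (constant).
So u_n = -4n + 1.
Evaluating at n = 20 gives u_{20} = -79.

-79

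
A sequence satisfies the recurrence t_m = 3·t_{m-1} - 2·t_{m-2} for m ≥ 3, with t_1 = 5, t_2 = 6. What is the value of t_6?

36

Compute successive terms:
t_3 = 8; t_4 = 12; t_5 = 20; t_6 = 36.
(Characteristic roots are 2 and 1.)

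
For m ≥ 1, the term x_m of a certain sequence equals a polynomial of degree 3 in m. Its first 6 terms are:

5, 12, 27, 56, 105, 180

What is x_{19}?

1st diffs: 7, 15, 29, 49, 75.
2nd diffs: 8, 14, 20, 26.
3rd diffs: 6, 6, 6 (constant).
So x_m = m^3 - 2m^2 + 6m.
Evaluating at m = 19 gives x_{19} = 6251.

6251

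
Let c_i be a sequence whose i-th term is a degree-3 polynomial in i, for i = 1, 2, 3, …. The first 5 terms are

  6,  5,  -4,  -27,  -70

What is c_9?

1st diffs: -1, -9, -23, -43.
2nd diffs: -8, -14, -20.
3rd diffs: -6, -6 (constant).
So c_i = -i^3 + 2i^2 + 5.
Evaluating at i = 9 gives c_9 = -562.

-562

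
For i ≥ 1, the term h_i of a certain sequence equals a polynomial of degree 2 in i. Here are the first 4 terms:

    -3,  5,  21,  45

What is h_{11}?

1st diffs: 8, 16, 24.
2nd diffs: 8, 8 (constant).
So h_i = 4i^2 - 4i - 3.
Evaluating at i = 11 gives h_{11} = 437.

437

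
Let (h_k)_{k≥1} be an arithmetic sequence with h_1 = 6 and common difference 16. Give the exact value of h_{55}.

h_k = 6 + (k - 1)·16.
h_{55} = 6 + 54·16 = 870.

870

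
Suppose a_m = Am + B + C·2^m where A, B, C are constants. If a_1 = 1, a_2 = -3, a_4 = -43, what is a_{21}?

Plug in m = 1, 2, 4: A + B + 2C = 1; 2A + B + 4C = -3; 4A + B + 16C = -43.
Subtracting the first from the second: A + 2C = -4.
Subtracting the second from the third: 2A + 12C = -40.
Solving: C = -4, A = 4, then B = 5.
Therefore a_{21} = 84 + 5 + (-4)·2097152 = -8388519.

-8388519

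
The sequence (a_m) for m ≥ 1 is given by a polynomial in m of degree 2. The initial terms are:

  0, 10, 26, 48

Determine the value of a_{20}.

1216

1st diffs: 10, 16, 22.
2nd diffs: 6, 6 (constant).
Newton forward-difference form: a_m = 10·C(m-1,1) + 6·C(m-1,2).
At m = 20: m-1 = 19, so a_{20} = 190 + 1026 = 1216.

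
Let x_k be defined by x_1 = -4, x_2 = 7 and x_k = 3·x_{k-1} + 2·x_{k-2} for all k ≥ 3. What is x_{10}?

Compute successive terms:
x_3 = 13; x_4 = 53; x_5 = 185; x_6 = 661; x_7 = 2353; x_8 = 8381; x_9 = 29849; x_{10} = 106309.

106309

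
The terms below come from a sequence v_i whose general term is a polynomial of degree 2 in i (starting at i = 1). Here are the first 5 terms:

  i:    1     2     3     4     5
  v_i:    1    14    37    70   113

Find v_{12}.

694

1st diffs: 13, 23, 33, 43.
2nd diffs: 10, 10, 10 (constant).
Newton forward-difference form: v_i = 1 + 13·C(i-1,1) + 10·C(i-1,2).
At i = 12: i-1 = 11, so v_{12} = 1 + 143 + 550 = 694.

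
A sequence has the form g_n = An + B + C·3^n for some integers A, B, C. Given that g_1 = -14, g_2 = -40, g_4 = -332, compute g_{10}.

-236216

Plug in n = 1, 2, 4: A + B + 3C = -14; 2A + B + 9C = -40; 4A + B + 81C = -332.
Subtracting the first from the second: A + 6C = -26.
Subtracting the second from the third: 2A + 72C = -292.
Solving: C = -4, A = -2, then B = 0.
Hence g_{10} = -2·10 + 0 + (-4)·59049 = -236216.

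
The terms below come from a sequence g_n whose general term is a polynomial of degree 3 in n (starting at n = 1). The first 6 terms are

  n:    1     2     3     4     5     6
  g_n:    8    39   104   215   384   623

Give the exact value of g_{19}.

15560

1st diffs: 31, 65, 111, 169, 239.
2nd diffs: 34, 46, 58, 70.
3rd diffs: 12, 12, 12 (constant).
Newton forward-difference form: g_n = 8 + 31·C(n-1,1) + 34·C(n-1,2) + 12·C(n-1,3).
At n = 19: n-1 = 18, so g_{19} = 8 + 558 + 5202 + 9792 = 15560.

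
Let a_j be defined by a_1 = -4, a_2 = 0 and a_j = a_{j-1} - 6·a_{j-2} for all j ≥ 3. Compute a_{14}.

Iterate the recurrence:
a_3 = 24, a_4 = 24, a_5 = -120, …, a_{11} = -8760, a_{12} = 68856, a_{13} = 121416, a_{14} = -291720.

-291720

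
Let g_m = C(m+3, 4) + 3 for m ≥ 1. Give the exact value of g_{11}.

1004

C(14, 4) = 1001, so g_{11} = 1004.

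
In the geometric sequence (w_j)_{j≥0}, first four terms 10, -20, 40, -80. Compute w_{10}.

Common ratio r = -2.
w_j = 10·(-2)^(j-0).
w_{10} = 10·(-2)^10 = 10240.

10240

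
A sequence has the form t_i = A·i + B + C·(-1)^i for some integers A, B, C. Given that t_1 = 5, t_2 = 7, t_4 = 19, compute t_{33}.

At i = 1, 2, 4: A + B - C = 5; 2A + B + C = 7; 4A + B + C = 19.
Subtracting the first from the second: A + 2C = 2.
Subtracting the second from the third: 2A = 12.
Solving: C = -2, A = 6, then B = -3.
Hence t_{33} = 6·33 + (-3) + (-2)·(-1) = 197.

197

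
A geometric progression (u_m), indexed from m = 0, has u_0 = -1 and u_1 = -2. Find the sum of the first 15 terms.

-32767

Common ratio r = 2.
u_m = (-1)·2^(m-0).
S = (-1)·(2^15 - 1)/(2 - 1) = (-1)·(32768 - 1)/(1) = -32767.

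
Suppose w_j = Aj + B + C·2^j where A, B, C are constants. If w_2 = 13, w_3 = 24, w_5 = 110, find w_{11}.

8144

The three given values yield: 2A + B + 4C = 13; 3A + B + 8C = 24; 5A + B + 32C = 110.
Subtracting the first from the second: A + 4C = 11.
Subtracting the second from the third: 2A + 24C = 86.
Solving: C = 4, A = -5, then B = 7.
Therefore w_{11} = -55 + 7 + 4·2048 = 8144.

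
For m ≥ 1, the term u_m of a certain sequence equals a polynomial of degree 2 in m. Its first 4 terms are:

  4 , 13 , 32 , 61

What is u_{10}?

445

1st diffs: 9, 19, 29.
2nd diffs: 10, 10 (constant).
Newton forward-difference form: u_m = 4 + 9·C(m-1,1) + 10·C(m-1,2).
At m = 10: m-1 = 9, so u_{10} = 4 + 81 + 360 = 445.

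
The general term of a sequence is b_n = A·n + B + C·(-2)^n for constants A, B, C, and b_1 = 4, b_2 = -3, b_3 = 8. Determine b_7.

The three given values yield: A + B - 2C = 4; 2A + B + 4C = -3; 3A + B - 8C = 8.
Subtracting the first from the second: A + 6C = -7.
Subtracting the second from the third: A - 12C = 11.
Solving: C = -1, A = -1, then B = 3.
So b_n = -1·n + 3 + (-1)·(-2)^n; at n=7 this is 124.

124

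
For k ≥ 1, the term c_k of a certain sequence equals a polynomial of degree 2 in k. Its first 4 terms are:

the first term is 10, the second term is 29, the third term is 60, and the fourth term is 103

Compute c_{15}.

1368

1st diffs: 19, 31, 43.
2nd diffs: 12, 12 (constant).
Newton forward-difference form: c_k = 10 + 19·C(k-1,1) + 12·C(k-1,2).
At k = 15: k-1 = 14, so c_{15} = 10 + 266 + 1092 = 1368.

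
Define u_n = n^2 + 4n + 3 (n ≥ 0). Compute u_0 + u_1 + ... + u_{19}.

Over n = 0..19: Σn = 190, Σn² = 2470.
Total = (1)·2470 + (4)·190 + (3)·20 = 3290.

3290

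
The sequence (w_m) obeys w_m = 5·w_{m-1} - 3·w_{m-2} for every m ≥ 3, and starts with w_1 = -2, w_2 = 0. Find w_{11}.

Iterate the recurrence:
w_3 = 6  w_4 = 30  w_5 = 132  w_6 = 570  w_7 = 2454  w_8 = 10560  w_9 = 45438  w_{10} = 195510  w_{11} = 841236.

841236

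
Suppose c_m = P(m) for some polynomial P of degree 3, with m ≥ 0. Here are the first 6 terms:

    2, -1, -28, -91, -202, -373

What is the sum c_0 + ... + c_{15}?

-35608

1st diffs: -3, -27, -63, -111, -171.
2nd diffs: -24, -36, -48, -60.
3rd diffs: -12, -12, -12 (constant).
So c_m = -2m^3 - 6m^2 + 5m + 2.
Continuing: …, -616, -943, -1366, -1897, …, c_{15} = -8023.
Summing m = 0..15 (16 terms) gives -35608.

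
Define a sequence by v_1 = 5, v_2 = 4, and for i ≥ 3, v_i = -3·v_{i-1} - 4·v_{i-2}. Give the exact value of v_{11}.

-4208

Applying the relation repeatedly:
v_3 = -32; v_4 = 80; v_5 = -112; v_6 = 16; v_7 = 400; v_8 = -1264; v_9 = 2192; v_{10} = -1520; v_{11} = -4208.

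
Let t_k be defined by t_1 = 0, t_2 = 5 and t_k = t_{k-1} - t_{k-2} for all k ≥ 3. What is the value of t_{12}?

-5

Compute successive terms:
t_3 = 5  t_4 = 0  t_5 = -5  t_6 = -5  t_7 = 0  t_8 = 5  t_9 = 5  t_{10} = 0  t_{11} = -5  t_{12} = -5.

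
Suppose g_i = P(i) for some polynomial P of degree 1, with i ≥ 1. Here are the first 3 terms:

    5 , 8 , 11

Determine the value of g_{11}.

35

1st diffs: 3, 3 (constant).
So g_i = 3i + 2.
Evaluating at i = 11 gives g_{11} = 35.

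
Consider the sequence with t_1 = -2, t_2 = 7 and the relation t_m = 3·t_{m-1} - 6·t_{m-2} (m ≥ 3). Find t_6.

-423

t_3 = 33;  t_4 = 57;  t_5 = -27;  t_6 = -423.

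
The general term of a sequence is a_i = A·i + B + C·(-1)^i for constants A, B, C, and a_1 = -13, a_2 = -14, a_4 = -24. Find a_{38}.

-194

At i = 1, 2, 4: A + B - C = -13; 2A + B + C = -14; 4A + B + C = -24.
Subtracting the first from the second: A + 2C = -1.
Subtracting the second from the third: 2A = -10.
Solving: C = 2, A = -5, then B = -6.
Therefore a_{38} = -190 + (-6) + 2·1 = -194.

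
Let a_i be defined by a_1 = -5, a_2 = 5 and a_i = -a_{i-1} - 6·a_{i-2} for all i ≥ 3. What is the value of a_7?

Applying the relation repeatedly:
a_3 = 25;  a_4 = -55;  a_5 = -95;  a_6 = 425;  a_7 = 145.

145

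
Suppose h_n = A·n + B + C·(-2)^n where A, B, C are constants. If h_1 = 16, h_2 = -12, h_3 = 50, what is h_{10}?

-5096

At n = 1, 2, 3: A + B - 2C = 16; 2A + B + 4C = -12; 3A + B - 8C = 50.
Subtracting the first from the second: A + 6C = -28.
Subtracting the second from the third: A - 12C = 62.
Solving: C = -5, A = 2, then B = 4.
So h_n = 2·n + 4 + (-5)·(-2)^n; at n=10 this is -5096.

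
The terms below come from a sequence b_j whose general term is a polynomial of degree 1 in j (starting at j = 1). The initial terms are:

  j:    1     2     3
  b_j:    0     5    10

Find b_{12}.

1st diffs: 5, 5 (constant).
So b_j = 5j - 5.
Evaluating at j = 12 gives b_{12} = 55.

55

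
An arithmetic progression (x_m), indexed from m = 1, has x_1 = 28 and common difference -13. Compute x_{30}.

x_m = 28 + (m - 1)·(-13).
x_{30} = 28 + 29·(-13) = -349.

-349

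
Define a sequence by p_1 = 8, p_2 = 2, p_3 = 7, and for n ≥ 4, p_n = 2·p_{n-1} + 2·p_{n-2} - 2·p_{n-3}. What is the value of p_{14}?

31232

Iterate the recurrence:
p_4 = 2; p_5 = 14; p_6 = 18; …; p_{11} = 2056; p_{12} = 5064; p_{13} = 12608; p_{14} = 31232.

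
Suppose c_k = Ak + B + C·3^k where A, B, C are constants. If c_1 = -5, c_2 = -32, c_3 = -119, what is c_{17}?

-645700757

The three given values yield: A + B + 3C = -5; 2A + B + 9C = -32; 3A + B + 27C = -119.
Subtracting the first from the second: A + 6C = -27.
Subtracting the second from the third: A + 18C = -87.
Solving: C = -5, A = 3, then B = 7.
Therefore c_{17} = 51 + 7 + (-5)·129140163 = -645700757.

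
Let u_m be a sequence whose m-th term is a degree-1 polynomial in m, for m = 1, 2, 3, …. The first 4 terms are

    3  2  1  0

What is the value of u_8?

1st diffs: -1, -1, -1 (constant).
So u_m = -m + 4.
Evaluating at m = 8 gives u_8 = -4.

-4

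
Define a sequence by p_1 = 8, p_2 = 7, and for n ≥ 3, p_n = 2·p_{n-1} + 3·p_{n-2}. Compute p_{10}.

Compute successive terms:
p_3 = 38, p_4 = 97, p_5 = 308, p_6 = 907, p_7 = 2738, p_8 = 8197, p_9 = 24608, p_{10} = 73807.
(Characteristic roots are 3 and -1.)

73807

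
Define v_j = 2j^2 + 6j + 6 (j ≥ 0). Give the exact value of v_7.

146

v_7 = 2·7^2 + 6·7 + 6 = 146.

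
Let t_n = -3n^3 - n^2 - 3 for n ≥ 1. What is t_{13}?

-6763

t_{13} = -3·13^3 - 1·13^2 - 3 = -6763.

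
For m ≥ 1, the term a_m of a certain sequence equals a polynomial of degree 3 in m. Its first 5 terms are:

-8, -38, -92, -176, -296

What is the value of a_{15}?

1st diffs: -30, -54, -84, -120.
2nd diffs: -24, -30, -36.
3rd diffs: -6, -6 (constant).
Newton forward-difference form: a_m = -8 + (-30)·C(m-1,1) + (-24)·C(m-1,2) + (-6)·C(m-1,3).
At m = 15: m-1 = 14, so a_{15} = -8 - 420 - 2184 - 2184 = -4796.

-4796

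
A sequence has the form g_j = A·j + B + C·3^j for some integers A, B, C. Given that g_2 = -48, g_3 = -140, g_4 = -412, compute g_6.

The three given values yield: 2A + B + 9C = -48; 3A + B + 27C = -140; 4A + B + 81C = -412.
Subtracting the first from the second: A + 18C = -92.
Subtracting the second from the third: A + 54C = -272.
Solving: C = -5, A = -2, then B = 1.
So g_j = -2·j + 1 + (-5)·3^j; at j=6 this is -3656.

-3656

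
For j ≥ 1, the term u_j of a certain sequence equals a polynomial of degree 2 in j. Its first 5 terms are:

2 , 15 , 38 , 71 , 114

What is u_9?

1st diffs: 13, 23, 33, 43.
2nd diffs: 10, 10, 10 (constant).
So u_j = 5j^2 - 2j - 1.
Evaluating at j = 9 gives u_9 = 386.

386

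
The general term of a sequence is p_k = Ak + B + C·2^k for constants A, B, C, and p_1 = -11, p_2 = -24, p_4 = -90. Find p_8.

The three given values yield: A + B + 2C = -11; 2A + B + 4C = -24; 4A + B + 16C = -90.
Subtracting the first from the second: A + 2C = -13.
Subtracting the second from the third: 2A + 12C = -66.
Solving: C = -5, A = -3, then B = 2.
Hence p_8 = -3·8 + 2 + (-5)·256 = -1302.

-1302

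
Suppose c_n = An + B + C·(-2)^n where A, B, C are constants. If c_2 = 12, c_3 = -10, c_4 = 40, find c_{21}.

-4194262

The three given values yield: 2A + B + 4C = 12; 3A + B - 8C = -10; 4A + B + 16C = 40.
Subtracting the first from the second: A - 12C = -22.
Subtracting the second from the third: A + 24C = 50.
Solving: C = 2, A = 2, then B = 0.
Therefore c_{21} = 42 + 0 + 2·(-2097152) = -4194262.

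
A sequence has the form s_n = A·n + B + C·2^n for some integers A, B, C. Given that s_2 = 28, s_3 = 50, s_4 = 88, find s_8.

Plug in n = 2, 3, 4: 2A + B + 4C = 28; 3A + B + 8C = 50; 4A + B + 16C = 88.
Subtracting the first from the second: A + 4C = 22.
Subtracting the second from the third: A + 8C = 38.
Solving: C = 4, A = 6, then B = 0.
Hence s_8 = 6·8 + 0 + 4·256 = 1072.

1072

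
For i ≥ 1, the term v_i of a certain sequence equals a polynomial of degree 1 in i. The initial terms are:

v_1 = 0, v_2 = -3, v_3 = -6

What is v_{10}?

-27

1st diffs: -3, -3 (constant).
So v_i = -3i + 3.
Evaluating at i = 10 gives v_{10} = -27.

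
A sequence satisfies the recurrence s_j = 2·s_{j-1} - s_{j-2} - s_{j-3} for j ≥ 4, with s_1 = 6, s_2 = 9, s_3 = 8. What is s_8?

-74

Compute successive terms:
s_4 = 1;  s_5 = -15;  s_6 = -39;  s_7 = -64;  s_8 = -74.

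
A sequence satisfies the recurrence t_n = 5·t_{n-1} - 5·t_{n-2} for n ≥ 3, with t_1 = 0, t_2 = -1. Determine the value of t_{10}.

-47500

Step forward from the initial values:
t_3 = -5  t_4 = -20  t_5 = -75  t_6 = -275  t_7 = -1000  t_8 = -3625  t_9 = -13125  t_{10} = -47500.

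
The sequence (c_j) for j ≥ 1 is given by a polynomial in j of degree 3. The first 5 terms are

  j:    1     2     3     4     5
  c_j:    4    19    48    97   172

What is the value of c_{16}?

1st diffs: 15, 29, 49, 75.
2nd diffs: 14, 20, 26.
3rd diffs: 6, 6 (constant).
Newton forward-difference form: c_j = 4 + 15·C(j-1,1) + 14·C(j-1,2) + 6·C(j-1,3).
At j = 16: j-1 = 15, so c_{16} = 4 + 225 + 1470 + 2730 = 4429.

4429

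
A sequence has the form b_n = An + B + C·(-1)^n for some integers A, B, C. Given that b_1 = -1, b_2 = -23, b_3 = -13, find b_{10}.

The three given values yield: A + B - C = -1; 2A + B + C = -23; 3A + B - C = -13.
Subtracting the first from the second: A + 2C = -22.
Subtracting the second from the third: A - 2C = 10.
Solving: C = -8, A = -6, then B = -3.
Therefore b_{10} = -60 + (-3) + (-8)·1 = -71.

-71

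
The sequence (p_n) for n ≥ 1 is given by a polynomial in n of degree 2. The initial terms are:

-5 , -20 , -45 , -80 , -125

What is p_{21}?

1st diffs: -15, -25, -35, -45.
2nd diffs: -10, -10, -10 (constant).
So p_n = -5n^2.
Evaluating at n = 21 gives p_{21} = -2205.

-2205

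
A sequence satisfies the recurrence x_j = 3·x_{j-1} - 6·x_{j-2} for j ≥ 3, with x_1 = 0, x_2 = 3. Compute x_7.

Step forward from the initial values:
x_3 = 9  x_4 = 9  x_5 = -27  x_6 = -135  x_7 = -243.

-243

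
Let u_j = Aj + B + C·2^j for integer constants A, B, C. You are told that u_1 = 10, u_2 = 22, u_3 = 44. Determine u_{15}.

163868

Write the equations: A + B + 2C = 10; 2A + B + 4C = 22; 3A + B + 8C = 44.
Subtracting the first from the second: A + 2C = 12.
Subtracting the second from the third: A + 4C = 22.
Solving: C = 5, A = 2, then B = -2.
Hence u_{15} = 2·15 + (-2) + 5·32768 = 163868.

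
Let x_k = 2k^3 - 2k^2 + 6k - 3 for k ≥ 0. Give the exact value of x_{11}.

2483

x_{11} = 2·11^3 - 2·11^2 + 6·11 - 3 = 2483.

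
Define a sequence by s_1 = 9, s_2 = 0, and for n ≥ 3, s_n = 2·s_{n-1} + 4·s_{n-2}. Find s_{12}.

1013760

Iterate the recurrence:
s_3 = 36  s_4 = 72  s_5 = 288  s_6 = 864  s_7 = 2880  s_8 = 9216  s_9 = 29952  s_{10} = 96768  s_{11} = 313344  s_{12} = 1013760.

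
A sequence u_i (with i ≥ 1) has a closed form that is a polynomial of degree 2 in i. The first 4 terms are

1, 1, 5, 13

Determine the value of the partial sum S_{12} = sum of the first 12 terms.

1st diffs: 0, 4, 8.
2nd diffs: 4, 4 (constant).
Newton forward-difference form: u_i = 1 + 4·C(i-1,2).
Continuing: …, 25, 41, 61, 85, …, u_{12} = 221.
Summing i = 1..12 (12 terms) gives 892.

892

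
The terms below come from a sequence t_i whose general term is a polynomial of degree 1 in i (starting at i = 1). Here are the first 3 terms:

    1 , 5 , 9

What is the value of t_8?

29

1st diffs: 4, 4 (constant).
So t_i = 4i - 3.
Evaluating at i = 8 gives t_8 = 29.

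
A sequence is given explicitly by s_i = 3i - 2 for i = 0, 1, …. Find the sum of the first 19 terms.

Over i = 0..18: Σi = 171.
Total = (3)·171 + (-2)·19 = 475.

475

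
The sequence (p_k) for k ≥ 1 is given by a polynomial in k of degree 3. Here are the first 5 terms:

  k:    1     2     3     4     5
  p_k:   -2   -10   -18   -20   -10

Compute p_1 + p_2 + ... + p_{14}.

1st diffs: -8, -8, -2, 10.
2nd diffs: 0, 6, 12.
3rd diffs: 6, 6 (constant).
Newton forward-difference form: p_k = -2 + (-8)·C(k-1,1) + 6·C(k-1,3).
Continuing: …, 18, 70, 152, 270, …, p_{14} = 1610.
Summing k = 1..14 (14 terms) gives 5250.

5250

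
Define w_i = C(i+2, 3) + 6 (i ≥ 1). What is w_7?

90

C(9, 3) = 84, so w_7 = 90.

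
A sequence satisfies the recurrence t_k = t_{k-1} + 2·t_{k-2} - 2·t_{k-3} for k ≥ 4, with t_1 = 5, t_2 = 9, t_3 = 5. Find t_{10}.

69

Applying the relation repeatedly:
t_4 = 13  t_5 = 5  t_6 = 21  t_7 = 5  t_8 = 37  t_9 = 5  t_{10} = 69.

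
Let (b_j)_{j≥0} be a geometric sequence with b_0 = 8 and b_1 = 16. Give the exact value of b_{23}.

67108864

Common ratio r = 2.
b_j = 8·2^(j-0).
b_{23} = 8·2^23 = 67108864.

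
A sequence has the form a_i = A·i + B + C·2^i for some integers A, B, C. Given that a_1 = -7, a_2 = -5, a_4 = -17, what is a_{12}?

The three given values yield: A + B + 2C = -7; 2A + B + 4C = -5; 4A + B + 16C = -17.
Subtracting the first from the second: A + 2C = 2.
Subtracting the second from the third: 2A + 12C = -12.
Solving: C = -2, A = 6, then B = -9.
So a_i = 6·i + (-9) + (-2)·2^i; at i=12 this is -8129.

-8129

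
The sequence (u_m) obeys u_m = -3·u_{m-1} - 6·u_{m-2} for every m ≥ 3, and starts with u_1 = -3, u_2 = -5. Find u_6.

Compute successive terms:
u_3 = 33; u_4 = -69; u_5 = 9; u_6 = 387.

387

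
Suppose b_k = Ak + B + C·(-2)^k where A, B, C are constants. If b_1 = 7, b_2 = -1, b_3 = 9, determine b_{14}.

-16405

At k = 1, 2, 3: A + B - 2C = 7; 2A + B + 4C = -1; 3A + B - 8C = 9.
Subtracting the first from the second: A + 6C = -8.
Subtracting the second from the third: A - 12C = 10.
Solving: C = -1, A = -2, then B = 7.
Therefore b_{14} = -28 + 7 + (-1)·16384 = -16405.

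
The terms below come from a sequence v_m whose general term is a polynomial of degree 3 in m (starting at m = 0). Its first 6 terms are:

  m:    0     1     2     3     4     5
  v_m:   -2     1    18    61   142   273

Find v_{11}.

1st diffs: 3, 17, 43, 81, 131.
2nd diffs: 14, 26, 38, 50.
3rd diffs: 12, 12, 12 (constant).
So v_m = 2m^3 + m^2 - 2.
Evaluating at m = 11 gives v_{11} = 2781.

2781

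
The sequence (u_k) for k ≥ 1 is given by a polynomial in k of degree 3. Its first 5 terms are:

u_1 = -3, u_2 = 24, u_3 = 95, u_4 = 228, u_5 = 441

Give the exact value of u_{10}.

3336

1st diffs: 27, 71, 133, 213.
2nd diffs: 44, 62, 80.
3rd diffs: 18, 18 (constant).
Newton forward-difference form: u_k = -3 + 27·C(k-1,1) + 44·C(k-1,2) + 18·C(k-1,3).
At k = 10: k-1 = 9, so u_{10} = -3 + 243 + 1584 + 1512 = 3336.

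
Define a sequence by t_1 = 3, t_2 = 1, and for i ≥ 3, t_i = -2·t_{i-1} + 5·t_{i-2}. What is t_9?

13747

t_3 = 13; t_4 = -21; t_5 = 107; t_6 = -319; t_7 = 1173; t_8 = -3941; t_9 = 13747.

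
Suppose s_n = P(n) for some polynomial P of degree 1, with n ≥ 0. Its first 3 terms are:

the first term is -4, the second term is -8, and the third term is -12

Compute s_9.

1st diffs: -4, -4 (constant).
So s_n = -4n - 4.
Evaluating at n = 9 gives s_9 = -40.

-40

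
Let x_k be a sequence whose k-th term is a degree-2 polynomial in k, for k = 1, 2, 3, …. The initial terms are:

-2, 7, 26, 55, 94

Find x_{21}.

2078

1st diffs: 9, 19, 29, 39.
2nd diffs: 10, 10, 10 (constant).
Newton forward-difference form: x_k = -2 + 9·C(k-1,1) + 10·C(k-1,2).
At k = 21: k-1 = 20, so x_{21} = -2 + 180 + 1900 = 2078.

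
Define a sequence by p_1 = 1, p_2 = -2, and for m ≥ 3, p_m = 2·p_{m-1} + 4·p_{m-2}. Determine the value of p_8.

-640

Compute successive terms:
p_3 = 0  p_4 = -8  p_5 = -16  p_6 = -64  p_7 = -192  p_8 = -640.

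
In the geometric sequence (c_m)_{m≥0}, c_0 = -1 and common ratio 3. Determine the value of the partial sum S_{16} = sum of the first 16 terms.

-21523360

c_m = (-1)·3^(m-0).
S = (-1)·(3^16 - 1)/(3 - 1) = (-1)·(43046721 - 1)/(2) = -21523360.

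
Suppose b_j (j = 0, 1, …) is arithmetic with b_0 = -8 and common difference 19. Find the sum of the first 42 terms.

16023

b_j = -8 + (j - 0)·19.
b_{41} = 771; S = 42·(-8 + 771)/2 = 16023.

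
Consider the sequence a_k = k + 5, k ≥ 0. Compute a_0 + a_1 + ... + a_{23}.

Over k = 0..23: Σk = 276.
Total = (1)·276 + (5)·24 = 396.

396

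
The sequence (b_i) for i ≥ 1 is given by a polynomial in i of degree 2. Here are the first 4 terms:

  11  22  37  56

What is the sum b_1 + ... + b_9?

1st diffs: 11, 15, 19.
2nd diffs: 4, 4 (constant).
Newton forward-difference form: b_i = 11 + 11·C(i-1,1) + 4·C(i-1,2).
Continuing: …, 79, 106, 137, 172, …, b_9 = 211.
Summing i = 1..9 (9 terms) gives 831.

831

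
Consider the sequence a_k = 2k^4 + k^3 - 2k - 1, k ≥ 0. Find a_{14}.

79547

a_{14} = 2·14^4 + 1·14^3 - 2·14 - 1 = 79547.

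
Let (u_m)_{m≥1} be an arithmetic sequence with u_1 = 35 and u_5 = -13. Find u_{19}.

Common difference d = (-13 - 35) / (5 - 1) = -12.
u_m = 35 + (m - 1)·(-12).
u_{19} = 35 + 18·(-12) = -181.

-181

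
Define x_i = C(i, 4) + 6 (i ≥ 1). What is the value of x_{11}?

C(11, 4) = 330, so x_{11} = 336.

336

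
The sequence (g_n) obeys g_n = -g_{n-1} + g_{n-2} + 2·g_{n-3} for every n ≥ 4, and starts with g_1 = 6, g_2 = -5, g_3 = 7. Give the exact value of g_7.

-20

Step forward from the initial values:
g_4 = 0  g_5 = -3  g_6 = 17  g_7 = -20.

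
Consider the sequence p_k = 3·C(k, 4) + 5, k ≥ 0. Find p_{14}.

3008

C(14, 4) = 1001, so p_{14} = 3008.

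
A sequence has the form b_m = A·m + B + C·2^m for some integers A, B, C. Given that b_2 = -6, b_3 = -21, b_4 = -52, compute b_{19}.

The three given values yield: 2A + B + 4C = -6; 3A + B + 8C = -21; 4A + B + 16C = -52.
Subtracting the first from the second: A + 4C = -15.
Subtracting the second from the third: A + 8C = -31.
Solving: C = -4, A = 1, then B = 8.
Therefore b_{19} = 19 + 8 + (-4)·524288 = -2097125.

-2097125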